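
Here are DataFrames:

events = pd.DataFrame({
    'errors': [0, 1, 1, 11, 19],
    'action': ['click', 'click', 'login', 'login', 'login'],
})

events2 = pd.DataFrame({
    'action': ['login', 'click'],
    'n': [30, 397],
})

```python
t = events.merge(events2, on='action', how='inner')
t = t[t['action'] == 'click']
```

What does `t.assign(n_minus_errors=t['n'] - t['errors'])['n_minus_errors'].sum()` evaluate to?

793

merge on 'action' (how='inner') → 5 rows:
   errors action    n
0       0  click  397
1       1  click  397
2       1  login   30
3      11  login   30
4      19  login   30
filter rows where action == 'click':
   errors action    n
0       0  click  397
1       1  click  397
add column n_minus_errors = t['n'] - t['errors']:
   errors action    n  n_minus_errors
0       0  click  397             397
1       1  click  397             396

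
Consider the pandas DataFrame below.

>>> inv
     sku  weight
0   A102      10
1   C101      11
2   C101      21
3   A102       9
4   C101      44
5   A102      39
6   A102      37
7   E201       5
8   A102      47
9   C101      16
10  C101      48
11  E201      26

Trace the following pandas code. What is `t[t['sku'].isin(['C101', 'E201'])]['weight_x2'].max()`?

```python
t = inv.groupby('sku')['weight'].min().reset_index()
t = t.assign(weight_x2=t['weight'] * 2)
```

group by sku, min of weight:
sku
A102     9
C101    11
E201     5
Name: weight, dtype: int64
reset_index():
    sku  weight
0  A102       9
1  C101      11
2  E201       5
add column weight_x2 = t['weight'] * 2:
    sku  weight  weight_x2
0  A102       9         18
1  C101      11         22
2  E201       5         10
filter rows where sku in ['C101', 'E201']:
    sku  weight  weight_x2
1  C101      11         22
2  E201       5         10

22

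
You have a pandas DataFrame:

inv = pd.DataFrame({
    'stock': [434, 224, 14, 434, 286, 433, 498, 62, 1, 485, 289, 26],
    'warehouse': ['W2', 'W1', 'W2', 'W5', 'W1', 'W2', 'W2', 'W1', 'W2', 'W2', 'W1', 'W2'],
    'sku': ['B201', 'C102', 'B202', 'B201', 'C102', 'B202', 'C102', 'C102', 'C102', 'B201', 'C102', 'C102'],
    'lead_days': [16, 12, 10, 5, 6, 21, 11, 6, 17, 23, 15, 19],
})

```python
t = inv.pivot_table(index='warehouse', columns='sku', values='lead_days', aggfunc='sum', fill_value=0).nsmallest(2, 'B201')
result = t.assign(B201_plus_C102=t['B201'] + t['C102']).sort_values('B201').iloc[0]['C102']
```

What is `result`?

39

pivot: rows=warehouse, cols=sku, sum(lead_days):
sku        B201  B202  C102
warehouse                  
W1            0     0    39
W2           39    31    47
W5            5     0     0
take 2 rows with smallest B201:
sku        B201  B202  C102
warehouse                  
W1            0     0    39
W5            5     0     0
add column B201_plus_C102 = t['B201'] + t['C102']:
sku        B201  B202  C102  B201_plus_C102
warehouse                                  
W1            0     0    39              39
W5            5     0     0               5
sort by B201:
sku        B201  B202  C102  B201_plus_C102
warehouse                                  
W1            0     0    39              39
W5            5     0     0               5
value at position 0, column 'C102' → 39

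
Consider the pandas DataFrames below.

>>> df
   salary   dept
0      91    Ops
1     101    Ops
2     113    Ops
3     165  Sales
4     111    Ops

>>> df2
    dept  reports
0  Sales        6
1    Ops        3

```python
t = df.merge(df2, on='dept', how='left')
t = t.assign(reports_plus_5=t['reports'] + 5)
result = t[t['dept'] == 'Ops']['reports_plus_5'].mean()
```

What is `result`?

8.0

merge on 'dept' (how='left') → 5 rows:
   salary   dept  reports
0      91    Ops        3
1     101    Ops        3
2     113    Ops        3
3     165  Sales        6
4     111    Ops        3
add column reports_plus_5 = t['reports'] + 5:
   salary   dept  reports  reports_plus_5
0      91    Ops        3               8
1     101    Ops        3               8
2     113    Ops        3               8
3     165  Sales        6              11
4     111    Ops        3               8
filter rows where dept == 'Ops':
   salary dept  reports  reports_plus_5
0      91  Ops        3               8
1     101  Ops        3               8
2     113  Ops        3               8
4     111  Ops        3               8
Reading off the mean of column 'reports_plus_5', we get 8.0.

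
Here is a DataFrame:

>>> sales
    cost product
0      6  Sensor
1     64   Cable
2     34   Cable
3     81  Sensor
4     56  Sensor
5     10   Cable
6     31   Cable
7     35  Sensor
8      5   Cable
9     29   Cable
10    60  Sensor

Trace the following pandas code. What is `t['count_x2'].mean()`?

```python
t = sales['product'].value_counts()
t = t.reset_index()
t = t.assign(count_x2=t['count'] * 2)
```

value_counts of product:
product
Cable     6
Sensor    5
Name: count, dtype: int64
reset_index():
  product  count
0   Cable      6
1  Sensor      5
add column count_x2 = t['count'] * 2:
  product  count  count_x2
0   Cable      6        12
1  Sensor      5        10
Finally, mean of column 'count_x2' = 11.0.

11.0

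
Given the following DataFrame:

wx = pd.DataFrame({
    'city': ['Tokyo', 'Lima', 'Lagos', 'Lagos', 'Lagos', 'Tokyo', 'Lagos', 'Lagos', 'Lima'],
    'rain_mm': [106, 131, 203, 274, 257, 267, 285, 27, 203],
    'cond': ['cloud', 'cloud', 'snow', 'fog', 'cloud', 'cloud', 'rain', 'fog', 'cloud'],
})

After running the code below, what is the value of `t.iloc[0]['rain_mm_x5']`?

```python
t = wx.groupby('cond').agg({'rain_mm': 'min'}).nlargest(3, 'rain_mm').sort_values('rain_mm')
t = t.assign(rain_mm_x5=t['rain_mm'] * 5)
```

group by cond, min of rain_mm:
       rain_mm
cond          
cloud      106
fog         27
rain       285
snow       203
take 3 rows with largest rain_mm:
       rain_mm
cond          
rain       285
snow       203
cloud      106
sort by rain_mm:
       rain_mm
cond          
cloud      106
snow       203
rain       285
add column rain_mm_x5 = t['rain_mm'] * 5:
       rain_mm  rain_mm_x5
cond                      
cloud      106         530
snow       203        1015
rain       285        1425
Reading off the value at position 0, column 'rain_mm_x5', we get 530.

530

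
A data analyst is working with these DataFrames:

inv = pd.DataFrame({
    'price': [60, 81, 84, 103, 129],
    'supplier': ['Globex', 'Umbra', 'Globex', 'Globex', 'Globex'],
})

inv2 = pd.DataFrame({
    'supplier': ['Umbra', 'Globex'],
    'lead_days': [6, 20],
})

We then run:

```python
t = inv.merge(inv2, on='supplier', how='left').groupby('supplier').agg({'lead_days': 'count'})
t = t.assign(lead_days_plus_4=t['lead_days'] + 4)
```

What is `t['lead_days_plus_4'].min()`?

5

merge on 'supplier' (how='left') → 5 rows:
   price supplier  lead_days
0     60   Globex         20
1     81    Umbra          6
2     84   Globex         20
3    103   Globex         20
4    129   Globex         20
group by supplier, count of lead_days:
          lead_days
supplier           
Globex            4
Umbra             1
add column lead_days_plus_4 = t['lead_days'] + 4:
          lead_days  lead_days_plus_4
supplier                             
Globex            4                 8
Umbra             1                 5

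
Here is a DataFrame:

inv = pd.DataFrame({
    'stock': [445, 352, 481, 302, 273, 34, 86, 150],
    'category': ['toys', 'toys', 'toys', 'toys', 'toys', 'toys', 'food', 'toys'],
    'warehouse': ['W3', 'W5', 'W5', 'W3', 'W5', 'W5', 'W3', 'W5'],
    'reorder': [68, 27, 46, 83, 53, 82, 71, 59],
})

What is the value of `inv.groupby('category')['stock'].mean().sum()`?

group by category, mean of stock:
category
food     86.0
toys    291.0
Name: stock, dtype: float64

377.0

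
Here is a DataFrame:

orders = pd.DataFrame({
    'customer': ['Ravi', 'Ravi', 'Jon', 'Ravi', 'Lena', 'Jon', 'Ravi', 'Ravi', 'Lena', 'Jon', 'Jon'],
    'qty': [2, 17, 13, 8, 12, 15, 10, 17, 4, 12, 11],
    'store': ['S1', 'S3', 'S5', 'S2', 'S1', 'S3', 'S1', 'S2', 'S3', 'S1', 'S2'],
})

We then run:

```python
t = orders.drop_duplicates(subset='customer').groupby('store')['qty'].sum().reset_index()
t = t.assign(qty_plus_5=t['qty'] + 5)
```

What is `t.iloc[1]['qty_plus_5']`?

18

drop duplicate customer (keep=first):
  customer  qty store
0     Ravi    2    S1
2      Jon   13    S5
4     Lena   12    S1
group by store, sum of qty:
store
S1    14
S5    13
Name: qty, dtype: int64
reset_index():
  store  qty
0    S1   14
1    S5   13
add column qty_plus_5 = t['qty'] + 5:
  store  qty  qty_plus_5
0    S1   14          19
1    S5   13          18
Then the value at position 1, column 'qty_plus_5': 18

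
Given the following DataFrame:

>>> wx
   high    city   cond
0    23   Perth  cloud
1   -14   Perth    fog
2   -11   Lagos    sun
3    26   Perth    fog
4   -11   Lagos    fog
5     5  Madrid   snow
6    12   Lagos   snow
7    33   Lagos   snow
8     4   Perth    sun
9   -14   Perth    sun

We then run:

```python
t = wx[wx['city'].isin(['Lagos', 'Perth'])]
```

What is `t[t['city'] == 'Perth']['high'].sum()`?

25

filter rows where city in ['Lagos', 'Perth']:
   high   city   cond
0    23  Perth  cloud
1   -14  Perth    fog
2   -11  Lagos    sun
3    26  Perth    fog
4   -11  Lagos    fog
6    12  Lagos   snow
7    33  Lagos   snow
8     4  Perth    sun
9   -14  Perth    sun
filter rows where city == 'Perth':
   high   city   cond
0    23  Perth  cloud
1   -14  Perth    fog
3    26  Perth    fog
8     4  Perth    sun
9   -14  Perth    sun
Then the sum of column 'high': 25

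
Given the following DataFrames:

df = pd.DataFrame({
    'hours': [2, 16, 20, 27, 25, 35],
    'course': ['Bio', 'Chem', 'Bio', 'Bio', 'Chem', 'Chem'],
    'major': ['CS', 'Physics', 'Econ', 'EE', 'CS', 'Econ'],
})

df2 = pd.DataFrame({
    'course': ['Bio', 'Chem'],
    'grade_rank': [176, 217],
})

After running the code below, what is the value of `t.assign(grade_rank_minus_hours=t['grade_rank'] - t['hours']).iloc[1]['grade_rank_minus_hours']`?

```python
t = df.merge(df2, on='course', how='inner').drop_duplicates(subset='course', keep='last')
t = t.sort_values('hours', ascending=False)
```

149

merge on 'course' (how='inner') → 6 rows:
   hours course    major  grade_rank
0      2    Bio       CS         176
1     16   Chem  Physics         217
2     20    Bio     Econ         176
3     27    Bio       EE         176
4     25   Chem       CS         217
5     35   Chem     Econ         217
drop duplicate course (keep=last):
   hours course major  grade_rank
3     27    Bio    EE         176
5     35   Chem  Econ         217
sort by hours descending:
   hours course major  grade_rank
5     35   Chem  Econ         217
3     27    Bio    EE         176
add column grade_rank_minus_hours = t['grade_rank'] - t['hours']:
   hours course major  grade_rank  grade_rank_minus_hours
5     35   Chem  Econ         217                     182
3     27    Bio    EE         176                     149
Then the value at position 1, column 'grade_rank_minus_hours': 149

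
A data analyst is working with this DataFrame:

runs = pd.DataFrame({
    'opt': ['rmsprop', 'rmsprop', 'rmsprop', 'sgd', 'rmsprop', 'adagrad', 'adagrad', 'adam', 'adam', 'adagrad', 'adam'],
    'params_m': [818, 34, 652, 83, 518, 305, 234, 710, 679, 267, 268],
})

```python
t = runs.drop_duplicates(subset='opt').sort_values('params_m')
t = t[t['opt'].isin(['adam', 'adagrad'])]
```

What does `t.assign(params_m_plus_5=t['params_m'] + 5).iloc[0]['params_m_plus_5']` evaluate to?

drop duplicate opt (keep=first):
       opt  params_m
0  rmsprop       818
3      sgd        83
5  adagrad       305
7     adam       710
sort by params_m:
       opt  params_m
3      sgd        83
5  adagrad       305
7     adam       710
0  rmsprop       818
filter rows where opt in ['adam', 'adagrad']:
       opt  params_m
5  adagrad       305
7     adam       710
add column params_m_plus_5 = t['params_m'] + 5:
       opt  params_m  params_m_plus_5
5  adagrad       305              310
7     adam       710              715
Finally, value at position 0, column 'params_m_plus_5' = 310.

310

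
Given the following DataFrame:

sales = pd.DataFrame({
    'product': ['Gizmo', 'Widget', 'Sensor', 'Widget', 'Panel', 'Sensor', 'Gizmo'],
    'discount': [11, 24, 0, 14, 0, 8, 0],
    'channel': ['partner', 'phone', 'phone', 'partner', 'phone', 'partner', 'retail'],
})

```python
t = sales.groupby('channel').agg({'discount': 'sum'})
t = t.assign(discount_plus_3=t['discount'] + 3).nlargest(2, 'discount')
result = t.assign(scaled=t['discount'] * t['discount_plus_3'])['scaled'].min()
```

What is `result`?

group by channel, sum of discount:
         discount
channel          
partner        33
phone          24
retail          0
add column discount_plus_3 = t['discount'] + 3:
         discount  discount_plus_3
channel                           
partner        33               36
phone          24               27
retail          0                3
take 2 rows with largest discount:
         discount  discount_plus_3
channel                           
partner        33               36
phone          24               27
add column scaled = t['discount'] * t['discount_plus_3']:
         discount  discount_plus_3  scaled
channel                                   
partner        33               36    1188
phone          24               27     648
Then the min of column 'scaled': 648

648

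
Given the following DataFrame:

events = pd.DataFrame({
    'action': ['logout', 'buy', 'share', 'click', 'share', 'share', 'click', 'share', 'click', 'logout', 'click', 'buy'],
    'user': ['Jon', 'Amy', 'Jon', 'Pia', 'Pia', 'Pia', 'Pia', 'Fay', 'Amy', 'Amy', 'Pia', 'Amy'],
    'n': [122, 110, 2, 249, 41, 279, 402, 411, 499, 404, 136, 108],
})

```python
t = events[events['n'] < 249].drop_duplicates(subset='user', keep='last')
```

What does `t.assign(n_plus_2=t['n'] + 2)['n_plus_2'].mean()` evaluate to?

84.0

filter rows where n < 249:
    action user    n
0   logout  Jon  122
1      buy  Amy  110
2    share  Jon    2
4    share  Pia   41
10   click  Pia  136
11     buy  Amy  108
drop duplicate user (keep=last):
   action user    n
2   share  Jon    2
10  click  Pia  136
11    buy  Amy  108
add column n_plus_2 = t['n'] + 2:
   action user    n  n_plus_2
2   share  Jon    2         4
10  click  Pia  136       138
11    buy  Amy  108       110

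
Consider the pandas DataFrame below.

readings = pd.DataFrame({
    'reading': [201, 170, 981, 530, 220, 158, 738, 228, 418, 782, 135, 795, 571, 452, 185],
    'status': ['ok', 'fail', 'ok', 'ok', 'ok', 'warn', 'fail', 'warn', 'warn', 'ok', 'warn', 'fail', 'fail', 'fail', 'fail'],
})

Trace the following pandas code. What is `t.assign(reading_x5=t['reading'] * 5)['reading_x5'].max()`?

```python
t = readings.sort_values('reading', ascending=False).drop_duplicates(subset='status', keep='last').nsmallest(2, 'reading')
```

sort by reading descending:
    reading status
2       981     ok
11      795   fail
9       782     ok
6       738   fail
12      571   fail
3       530     ok
13      452   fail
8       418   warn
7       228   warn
4       220     ok
0       201     ok
14      185   fail
1       170   fail
5       158   warn
10      135   warn
drop duplicate status (keep=last):
    reading status
0       201     ok
1       170   fail
10      135   warn
take 2 rows with smallest reading:
    reading status
10      135   warn
1       170   fail
add column reading_x5 = t['reading'] * 5:
    reading status  reading_x5
10      135   warn         675
1       170   fail         850
The max of column 'reading_x5' is 850.

850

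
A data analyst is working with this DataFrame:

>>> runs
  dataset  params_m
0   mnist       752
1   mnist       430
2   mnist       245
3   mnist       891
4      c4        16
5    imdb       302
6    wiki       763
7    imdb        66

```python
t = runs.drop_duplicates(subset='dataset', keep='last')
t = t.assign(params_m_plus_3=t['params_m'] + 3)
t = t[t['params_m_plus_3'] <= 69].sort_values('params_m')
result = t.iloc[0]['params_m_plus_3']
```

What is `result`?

drop duplicate dataset (keep=last):
  dataset  params_m
3   mnist       891
4      c4        16
6    wiki       763
7    imdb        66
add column params_m_plus_3 = t['params_m'] + 3:
  dataset  params_m  params_m_plus_3
3   mnist       891              894
4      c4        16               19
6    wiki       763              766
7    imdb        66               69
filter rows where params_m_plus_3 <= 69:
  dataset  params_m  params_m_plus_3
4      c4        16               19
7    imdb        66               69
sort by params_m:
  dataset  params_m  params_m_plus_3
4      c4        16               19
7    imdb        66               69
Taking the value at position 0, column 'params_m_plus_3' gives 19.

19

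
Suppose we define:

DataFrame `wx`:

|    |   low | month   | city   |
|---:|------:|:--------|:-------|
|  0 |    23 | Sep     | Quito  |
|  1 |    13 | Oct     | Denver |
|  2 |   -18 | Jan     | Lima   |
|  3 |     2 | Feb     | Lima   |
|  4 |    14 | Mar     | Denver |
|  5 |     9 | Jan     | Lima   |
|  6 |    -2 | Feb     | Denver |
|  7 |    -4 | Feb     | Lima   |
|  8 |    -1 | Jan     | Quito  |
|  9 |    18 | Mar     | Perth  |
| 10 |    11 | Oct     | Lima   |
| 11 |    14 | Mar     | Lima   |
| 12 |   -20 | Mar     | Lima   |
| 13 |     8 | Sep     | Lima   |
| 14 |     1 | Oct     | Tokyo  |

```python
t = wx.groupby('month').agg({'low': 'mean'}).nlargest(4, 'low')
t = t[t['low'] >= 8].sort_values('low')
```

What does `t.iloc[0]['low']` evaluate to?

group by month, mean of low:
             low
month           
Feb    -1.333333
Jan    -3.333333
Mar     6.500000
Oct     8.333333
Sep    15.500000
take 4 rows with largest low:
             low
month           
Sep    15.500000
Oct     8.333333
Mar     6.500000
Feb    -1.333333
filter rows where low >= 8:
             low
month           
Sep    15.500000
Oct     8.333333
sort by low:
             low
month           
Oct     8.333333
Sep    15.500000
Reading off the value at position 0, column 'low', we get 8.33333333333.

8.33333333333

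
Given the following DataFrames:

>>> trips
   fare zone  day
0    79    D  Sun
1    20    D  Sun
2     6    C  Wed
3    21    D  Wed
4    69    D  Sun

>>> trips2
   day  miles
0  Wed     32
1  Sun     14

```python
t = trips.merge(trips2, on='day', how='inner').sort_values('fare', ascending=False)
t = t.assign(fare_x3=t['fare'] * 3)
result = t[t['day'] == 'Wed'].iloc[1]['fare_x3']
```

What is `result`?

merge on 'day' (how='inner') → 5 rows:
   fare zone  day  miles
0    79    D  Sun     14
1    20    D  Sun     14
2     6    C  Wed     32
3    21    D  Wed     32
4    69    D  Sun     14
sort by fare descending:
   fare zone  day  miles
0    79    D  Sun     14
4    69    D  Sun     14
3    21    D  Wed     32
1    20    D  Sun     14
2     6    C  Wed     32
add column fare_x3 = t['fare'] * 3:
   fare zone  day  miles  fare_x3
0    79    D  Sun     14      237
4    69    D  Sun     14      207
3    21    D  Wed     32       63
1    20    D  Sun     14       60
2     6    C  Wed     32       18
filter rows where day == 'Wed':
   fare zone  day  miles  fare_x3
3    21    D  Wed     32       63
2     6    C  Wed     32       18

18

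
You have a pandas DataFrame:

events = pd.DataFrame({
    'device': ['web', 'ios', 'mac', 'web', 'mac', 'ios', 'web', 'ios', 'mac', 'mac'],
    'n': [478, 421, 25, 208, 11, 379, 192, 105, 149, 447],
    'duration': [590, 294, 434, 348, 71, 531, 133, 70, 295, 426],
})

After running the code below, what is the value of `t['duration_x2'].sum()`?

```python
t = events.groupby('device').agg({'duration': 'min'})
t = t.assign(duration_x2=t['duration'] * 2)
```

548

group by device, min of duration:
        duration
device          
ios           70
mac           71
web          133
add column duration_x2 = t['duration'] * 2:
        duration  duration_x2
device                       
ios           70          140
mac           71          142
web          133          266
Reading off the sum of column 'duration_x2', we get 548.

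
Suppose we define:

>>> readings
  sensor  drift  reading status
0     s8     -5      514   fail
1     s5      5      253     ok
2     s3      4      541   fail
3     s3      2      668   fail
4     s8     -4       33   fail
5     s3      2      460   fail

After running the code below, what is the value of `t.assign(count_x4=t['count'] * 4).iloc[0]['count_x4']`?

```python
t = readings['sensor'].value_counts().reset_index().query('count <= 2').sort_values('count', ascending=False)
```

value_counts of sensor:
sensor
s3    3
s8    2
s5    1
Name: count, dtype: int64
reset_index():
  sensor  count
0     s3      3
1     s8      2
2     s5      1
filter rows where count <= 2:
  sensor  count
1     s8      2
2     s5      1
sort by count descending:
  sensor  count
1     s8      2
2     s5      1
add column count_x4 = t['count'] * 4:
  sensor  count  count_x4
1     s8      2         8
2     s5      1         4

8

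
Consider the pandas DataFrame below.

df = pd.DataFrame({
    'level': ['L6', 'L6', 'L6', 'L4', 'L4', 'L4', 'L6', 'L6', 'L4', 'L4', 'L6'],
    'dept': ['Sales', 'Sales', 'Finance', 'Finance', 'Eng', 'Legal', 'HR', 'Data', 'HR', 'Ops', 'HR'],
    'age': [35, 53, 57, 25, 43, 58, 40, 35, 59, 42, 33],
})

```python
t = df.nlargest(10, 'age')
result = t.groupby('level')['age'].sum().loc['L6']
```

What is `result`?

253

take 10 rows with largest age:
   level     dept  age
8     L4       HR   59
5     L4    Legal   58
2     L6  Finance   57
1     L6    Sales   53
4     L4      Eng   43
9     L4      Ops   42
6     L6       HR   40
0     L6    Sales   35
7     L6     Data   35
10    L6       HR   33
group by level, sum of age:
level
L4    202
L6    253
Name: age, dtype: int64
The value at index 'L6' is 253.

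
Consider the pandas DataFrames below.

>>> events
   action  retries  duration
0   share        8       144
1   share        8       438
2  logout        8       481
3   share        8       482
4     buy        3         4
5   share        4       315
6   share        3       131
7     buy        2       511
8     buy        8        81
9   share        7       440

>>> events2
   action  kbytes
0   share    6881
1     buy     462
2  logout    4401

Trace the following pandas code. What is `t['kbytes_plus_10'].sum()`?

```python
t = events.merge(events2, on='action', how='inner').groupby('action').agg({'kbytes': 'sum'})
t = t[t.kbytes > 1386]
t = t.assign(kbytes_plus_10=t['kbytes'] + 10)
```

45707

merge on 'action' (how='inner') → 10 rows:
   action  retries  duration  kbytes
0   share        8       144    6881
1   share        8       438    6881
2  logout        8       481    4401
3   share        8       482    6881
4     buy        3         4     462
5   share        4       315    6881
6   share        3       131    6881
7     buy        2       511     462
8     buy        8        81     462
9   share        7       440    6881
group by action, sum of kbytes:
        kbytes
action        
buy       1386
logout    4401
share    41286
filter rows where kbytes > 1386:
        kbytes
action        
logout    4401
share    41286
add column kbytes_plus_10 = t['kbytes'] + 10:
        kbytes  kbytes_plus_10
action                        
logout    4401            4411
share    41286           41296
Then the sum of column 'kbytes_plus_10': 45707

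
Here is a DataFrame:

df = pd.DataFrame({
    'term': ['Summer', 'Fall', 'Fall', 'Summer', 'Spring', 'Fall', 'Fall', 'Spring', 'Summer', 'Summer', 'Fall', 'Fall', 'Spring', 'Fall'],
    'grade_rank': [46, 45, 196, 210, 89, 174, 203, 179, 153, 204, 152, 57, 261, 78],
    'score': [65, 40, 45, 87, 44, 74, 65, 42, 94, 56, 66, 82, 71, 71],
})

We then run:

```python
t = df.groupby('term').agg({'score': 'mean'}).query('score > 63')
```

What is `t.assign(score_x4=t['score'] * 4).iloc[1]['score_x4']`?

302.0

group by term, mean of score:
            score
term             
Fall    63.285714
Spring  52.333333
Summer  75.500000
filter rows where score > 63:
            score
term             
Fall    63.285714
Summer  75.500000
add column score_x4 = t['score'] * 4:
            score    score_x4
term                         
Fall    63.285714  253.142857
Summer  75.500000  302.000000
Reading off the value at position 1, column 'score_x4', we get 302.0.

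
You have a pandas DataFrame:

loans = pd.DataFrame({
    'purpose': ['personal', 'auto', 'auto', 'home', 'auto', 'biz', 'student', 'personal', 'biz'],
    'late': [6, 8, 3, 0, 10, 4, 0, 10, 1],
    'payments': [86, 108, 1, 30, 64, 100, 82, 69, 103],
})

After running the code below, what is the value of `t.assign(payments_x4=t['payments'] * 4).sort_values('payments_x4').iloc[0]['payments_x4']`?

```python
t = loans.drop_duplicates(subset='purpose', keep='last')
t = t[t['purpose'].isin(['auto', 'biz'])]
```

256

drop duplicate purpose (keep=last):
    purpose  late  payments
3      home     0        30
4      auto    10        64
6   student     0        82
7  personal    10        69
8       biz     1       103
filter rows where purpose in ['auto', 'biz']:
  purpose  late  payments
4    auto    10        64
8     biz     1       103
add column payments_x4 = t['payments'] * 4:
  purpose  late  payments  payments_x4
4    auto    10        64          256
8     biz     1       103          412
sort by payments_x4:
  purpose  late  payments  payments_x4
4    auto    10        64          256
8     biz     1       103          412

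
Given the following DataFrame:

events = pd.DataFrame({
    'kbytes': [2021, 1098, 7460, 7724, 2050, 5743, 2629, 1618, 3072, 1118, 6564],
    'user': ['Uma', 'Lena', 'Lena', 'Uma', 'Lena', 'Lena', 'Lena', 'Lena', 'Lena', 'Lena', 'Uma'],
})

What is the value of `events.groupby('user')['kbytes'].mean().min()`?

group by user, mean of kbytes:
user
Lena    3098.500000
Uma     5436.333333
Name: kbytes, dtype: float64
Finally, min of the resulting series = 3098.5.

3098.5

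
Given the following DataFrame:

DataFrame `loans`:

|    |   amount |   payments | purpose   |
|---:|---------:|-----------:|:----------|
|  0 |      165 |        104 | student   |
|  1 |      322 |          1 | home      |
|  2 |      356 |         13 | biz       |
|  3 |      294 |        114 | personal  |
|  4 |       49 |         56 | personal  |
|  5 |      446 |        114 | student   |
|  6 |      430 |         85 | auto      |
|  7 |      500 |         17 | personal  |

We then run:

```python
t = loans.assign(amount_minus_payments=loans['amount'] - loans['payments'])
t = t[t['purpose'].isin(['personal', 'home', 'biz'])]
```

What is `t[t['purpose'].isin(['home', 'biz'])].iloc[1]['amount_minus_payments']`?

add column amount_minus_payments = loans['amount'] - loans['payments']:
   amount  payments   purpose  amount_minus_payments
0     165       104   student                     61
1     322         1      home                    321
2     356        13       biz                    343
3     294       114  personal                    180
4      49        56  personal                     -7
5     446       114   student                    332
6     430        85      auto                    345
7     500        17  personal                    483
filter rows where purpose in ['personal', 'home', 'biz']:
   amount  payments   purpose  amount_minus_payments
1     322         1      home                    321
2     356        13       biz                    343
3     294       114  personal                    180
4      49        56  personal                     -7
7     500        17  personal                    483
filter rows where purpose in ['home', 'biz']:
   amount  payments purpose  amount_minus_payments
1     322         1    home                    321
2     356        13     biz                    343
So iloc[1]['amount_minus_payments'] = 343.

343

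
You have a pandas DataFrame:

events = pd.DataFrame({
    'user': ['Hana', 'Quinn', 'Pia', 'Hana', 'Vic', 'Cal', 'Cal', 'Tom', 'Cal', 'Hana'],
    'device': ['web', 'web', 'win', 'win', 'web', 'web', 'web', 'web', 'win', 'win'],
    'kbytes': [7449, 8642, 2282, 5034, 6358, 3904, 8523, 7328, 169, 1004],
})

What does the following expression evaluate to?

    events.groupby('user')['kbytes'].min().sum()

group by user, min of kbytes:
user
Cal       169
Hana     1004
Pia      2282
Quinn    8642
Tom      7328
Vic      6358
Name: kbytes, dtype: int64
Hence 25783.

25783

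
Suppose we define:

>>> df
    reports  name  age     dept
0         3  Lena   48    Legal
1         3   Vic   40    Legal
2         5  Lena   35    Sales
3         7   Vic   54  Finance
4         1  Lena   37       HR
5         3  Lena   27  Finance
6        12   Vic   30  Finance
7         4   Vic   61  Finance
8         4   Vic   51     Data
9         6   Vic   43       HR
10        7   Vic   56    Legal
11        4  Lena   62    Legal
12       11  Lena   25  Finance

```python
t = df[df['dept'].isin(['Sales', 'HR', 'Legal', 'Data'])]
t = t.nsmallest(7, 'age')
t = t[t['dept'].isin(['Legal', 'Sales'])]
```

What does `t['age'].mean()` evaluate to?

filter rows where dept in ['Sales', 'HR', 'Legal', 'Data']:
    reports  name  age   dept
0         3  Lena   48  Legal
1         3   Vic   40  Legal
2         5  Lena   35  Sales
4         1  Lena   37     HR
8         4   Vic   51   Data
9         6   Vic   43     HR
10        7   Vic   56  Legal
11        4  Lena   62  Legal
take 7 rows with smallest age:
    reports  name  age   dept
2         5  Lena   35  Sales
4         1  Lena   37     HR
1         3   Vic   40  Legal
9         6   Vic   43     HR
0         3  Lena   48  Legal
8         4   Vic   51   Data
10        7   Vic   56  Legal
filter rows where dept in ['Legal', 'Sales']:
    reports  name  age   dept
2         5  Lena   35  Sales
1         3   Vic   40  Legal
0         3  Lena   48  Legal
10        7   Vic   56  Legal
mean of column 'age' → 44.75

44.75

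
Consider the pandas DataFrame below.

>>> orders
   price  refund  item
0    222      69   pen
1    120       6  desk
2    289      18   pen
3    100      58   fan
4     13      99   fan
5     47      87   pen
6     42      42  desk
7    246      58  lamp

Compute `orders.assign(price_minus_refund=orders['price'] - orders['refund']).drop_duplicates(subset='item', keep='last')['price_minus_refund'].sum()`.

62

add column price_minus_refund = orders['price'] - orders['refund']:
   price  refund  item  price_minus_refund
0    222      69   pen                 153
1    120       6  desk                 114
2    289      18   pen                 271
3    100      58   fan                  42
4     13      99   fan                 -86
5     47      87   pen                 -40
6     42      42  desk                   0
7    246      58  lamp                 188
drop duplicate item (keep=last):
   price  refund  item  price_minus_refund
4     13      99   fan                 -86
5     47      87   pen                 -40
6     42      42  desk                   0
7    246      58  lamp                 188
Finally, sum of column 'price_minus_refund' = 62.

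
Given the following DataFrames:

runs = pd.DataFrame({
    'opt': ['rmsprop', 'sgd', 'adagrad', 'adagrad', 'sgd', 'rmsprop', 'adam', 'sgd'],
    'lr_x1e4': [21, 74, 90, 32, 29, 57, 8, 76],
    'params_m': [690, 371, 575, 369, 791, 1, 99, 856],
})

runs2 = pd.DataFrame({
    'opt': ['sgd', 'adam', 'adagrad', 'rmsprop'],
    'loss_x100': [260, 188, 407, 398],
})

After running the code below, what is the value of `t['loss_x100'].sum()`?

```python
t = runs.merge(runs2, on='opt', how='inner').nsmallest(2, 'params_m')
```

586

merge on 'opt' (how='inner') → 8 rows:
       opt  lr_x1e4  params_m  loss_x100
0  rmsprop       21       690        398
1      sgd       74       371        260
2  adagrad       90       575        407
3  adagrad       32       369        407
4      sgd       29       791        260
5  rmsprop       57         1        398
6     adam        8        99        188
7      sgd       76       856        260
take 2 rows with smallest params_m:
       opt  lr_x1e4  params_m  loss_x100
5  rmsprop       57         1        398
6     adam        8        99        188
Hence 586.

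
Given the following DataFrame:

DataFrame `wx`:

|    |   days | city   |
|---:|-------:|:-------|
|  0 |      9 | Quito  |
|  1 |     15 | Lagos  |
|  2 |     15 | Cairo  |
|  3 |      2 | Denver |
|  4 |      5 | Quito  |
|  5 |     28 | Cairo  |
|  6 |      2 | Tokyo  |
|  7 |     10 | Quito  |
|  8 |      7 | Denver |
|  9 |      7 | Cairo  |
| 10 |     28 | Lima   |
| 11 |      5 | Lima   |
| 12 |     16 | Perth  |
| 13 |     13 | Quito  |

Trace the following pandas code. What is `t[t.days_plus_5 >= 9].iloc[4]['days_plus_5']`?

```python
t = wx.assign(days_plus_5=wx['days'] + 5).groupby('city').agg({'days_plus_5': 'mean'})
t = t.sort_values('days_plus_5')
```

add column days_plus_5 = wx['days'] + 5:
    days    city  days_plus_5
0      9   Quito           14
1     15   Lagos           20
2     15   Cairo           20
3      2  Denver            7
4      5   Quito           10
5     28   Cairo           33
6      2   Tokyo            7
7     10   Quito           15
8      7  Denver           12
9      7   Cairo           12
10    28    Lima           33
11     5    Lima           10
12    16   Perth           21
13    13   Quito           18
group by city, mean of days_plus_5:
        days_plus_5
city               
Cairo     21.666667
Denver     9.500000
Lagos     20.000000
Lima      21.500000
Perth     21.000000
Quito     14.250000
Tokyo      7.000000
sort by days_plus_5:
        days_plus_5
city               
Tokyo      7.000000
Denver     9.500000
Quito     14.250000
Lagos     20.000000
Perth     21.000000
Lima      21.500000
Cairo     21.666667
filter rows where days_plus_5 >= 9:
        days_plus_5
city               
Denver     9.500000
Quito     14.250000
Lagos     20.000000
Perth     21.000000
Lima      21.500000
Cairo     21.666667

21.5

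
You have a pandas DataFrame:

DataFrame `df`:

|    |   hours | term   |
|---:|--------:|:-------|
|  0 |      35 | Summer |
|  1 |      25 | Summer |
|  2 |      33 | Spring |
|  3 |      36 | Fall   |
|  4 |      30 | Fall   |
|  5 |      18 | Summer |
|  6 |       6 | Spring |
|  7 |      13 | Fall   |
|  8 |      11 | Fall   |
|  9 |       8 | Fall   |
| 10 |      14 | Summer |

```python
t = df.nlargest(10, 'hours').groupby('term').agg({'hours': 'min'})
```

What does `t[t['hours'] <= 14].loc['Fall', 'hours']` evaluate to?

8

take 10 rows with largest hours:
    hours    term
3      36    Fall
0      35  Summer
2      33  Spring
4      30    Fall
1      25  Summer
5      18  Summer
10     14  Summer
7      13    Fall
8      11    Fall
9       8    Fall
group by term, min of hours:
        hours
term         
Fall        8
Spring     33
Summer     14
filter rows where hours <= 14:
        hours
term         
Fall        8
Summer     14
Finally, value at row 'Fall', column 'hours' = 8.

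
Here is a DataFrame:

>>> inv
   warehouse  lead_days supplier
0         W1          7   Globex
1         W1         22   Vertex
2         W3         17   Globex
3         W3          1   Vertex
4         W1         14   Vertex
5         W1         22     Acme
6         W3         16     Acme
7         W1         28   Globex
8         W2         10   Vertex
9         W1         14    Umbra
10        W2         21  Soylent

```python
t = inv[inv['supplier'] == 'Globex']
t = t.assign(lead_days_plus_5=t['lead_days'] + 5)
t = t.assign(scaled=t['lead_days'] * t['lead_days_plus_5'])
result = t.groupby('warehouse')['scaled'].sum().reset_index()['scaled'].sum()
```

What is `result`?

1382

filter rows where supplier == 'Globex':
  warehouse  lead_days supplier
0        W1          7   Globex
2        W3         17   Globex
7        W1         28   Globex
add column lead_days_plus_5 = t['lead_days'] + 5:
  warehouse  lead_days supplier  lead_days_plus_5
0        W1          7   Globex                12
2        W3         17   Globex                22
7        W1         28   Globex                33
add column scaled = t['lead_days'] * t['lead_days_plus_5']:
  warehouse  lead_days supplier  lead_days_plus_5  scaled
0        W1          7   Globex                12      84
2        W3         17   Globex                22     374
7        W1         28   Globex                33     924
group by warehouse, sum of scaled:
warehouse
W1    1008
W3     374
Name: scaled, dtype: int64
reset_index():
  warehouse  scaled
0        W1    1008
1        W3     374
Hence 1382.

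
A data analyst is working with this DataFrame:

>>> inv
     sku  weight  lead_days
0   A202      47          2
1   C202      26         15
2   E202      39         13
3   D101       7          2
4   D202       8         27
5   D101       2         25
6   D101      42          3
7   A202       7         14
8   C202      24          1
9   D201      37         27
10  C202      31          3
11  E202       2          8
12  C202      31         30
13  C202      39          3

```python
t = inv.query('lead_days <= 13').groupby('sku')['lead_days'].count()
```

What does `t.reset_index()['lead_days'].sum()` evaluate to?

filter rows where lead_days <= 13:
     sku  weight  lead_days
0   A202      47          2
2   E202      39         13
3   D101       7          2
6   D101      42          3
8   C202      24          1
10  C202      31          3
11  E202       2          8
13  C202      39          3
group by sku, count of lead_days:
sku
A202    1
C202    3
D101    2
E202    2
Name: lead_days, dtype: int64
reset_index():
    sku  lead_days
0  A202          1
1  C202          3
2  D101          2
3  E202          2
So sum() = 8.

8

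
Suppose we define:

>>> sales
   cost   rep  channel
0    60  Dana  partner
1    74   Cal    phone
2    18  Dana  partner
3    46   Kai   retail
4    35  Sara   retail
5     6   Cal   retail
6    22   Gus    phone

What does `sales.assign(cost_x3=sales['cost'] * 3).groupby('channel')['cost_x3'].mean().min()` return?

87.0

add column cost_x3 = sales['cost'] * 3:
   cost   rep  channel  cost_x3
0    60  Dana  partner      180
1    74   Cal    phone      222
2    18  Dana  partner       54
3    46   Kai   retail      138
4    35  Sara   retail      105
5     6   Cal   retail       18
6    22   Gus    phone       66
group by channel, mean of cost_x3:
channel
partner    117.0
phone      144.0
retail      87.0
Name: cost_x3, dtype: float64
The min of the resulting series is 87.0.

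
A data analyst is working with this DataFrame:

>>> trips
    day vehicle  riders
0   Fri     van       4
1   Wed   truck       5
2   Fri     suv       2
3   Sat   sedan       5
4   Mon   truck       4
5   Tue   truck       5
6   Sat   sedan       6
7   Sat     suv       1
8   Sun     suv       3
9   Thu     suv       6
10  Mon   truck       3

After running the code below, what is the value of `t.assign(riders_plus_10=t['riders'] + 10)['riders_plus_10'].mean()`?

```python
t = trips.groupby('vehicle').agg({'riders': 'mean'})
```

group by vehicle, mean of riders:
         riders
vehicle        
sedan      5.50
suv        3.00
truck      4.25
van        4.00
add column riders_plus_10 = t['riders'] + 10:
         riders  riders_plus_10
vehicle                        
sedan      5.50           15.50
suv        3.00           13.00
truck      4.25           14.25
van        4.00           14.00
mean of column 'riders_plus_10' → 14.1875

14.1875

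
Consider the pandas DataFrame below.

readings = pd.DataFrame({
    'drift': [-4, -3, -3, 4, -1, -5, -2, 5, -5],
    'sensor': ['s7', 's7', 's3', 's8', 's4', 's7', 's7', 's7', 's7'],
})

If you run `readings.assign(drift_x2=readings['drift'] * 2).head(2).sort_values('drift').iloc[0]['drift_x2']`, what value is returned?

add column drift_x2 = readings['drift'] * 2:
   drift sensor  drift_x2
0     -4     s7        -8
1     -3     s7        -6
2     -3     s3        -6
3      4     s8         8
4     -1     s4        -2
5     -5     s7       -10
6     -2     s7        -4
7      5     s7        10
8     -5     s7       -10
take first 2 rows:
   drift sensor  drift_x2
0     -4     s7        -8
1     -3     s7        -6
sort by drift:
   drift sensor  drift_x2
0     -4     s7        -8
1     -3     s7        -6
Then the value at position 0, column 'drift_x2': -8

-8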